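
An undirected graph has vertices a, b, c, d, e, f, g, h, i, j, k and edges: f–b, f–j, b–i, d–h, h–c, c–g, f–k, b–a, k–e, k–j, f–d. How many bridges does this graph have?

The edges on the cycle f-k-j-f are not bridges since each lies on that cycle.
But removing h–c disconnects h from c; removing a–b disconnects a from b; removing e–k disconnects e from k; removing f–b disconnects f from b — these are bridges.
In total 8 edges are bridges.

8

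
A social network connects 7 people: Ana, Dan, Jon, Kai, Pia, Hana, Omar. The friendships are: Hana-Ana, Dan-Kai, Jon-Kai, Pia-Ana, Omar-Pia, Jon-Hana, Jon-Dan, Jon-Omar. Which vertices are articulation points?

Jon

Removing Jon increases the component count from 1 to 2, so Jon is a cut vertex.
By contrast removing Hana leaves 1 component; it is not a cut vertex. No other vertex is a cut vertex either.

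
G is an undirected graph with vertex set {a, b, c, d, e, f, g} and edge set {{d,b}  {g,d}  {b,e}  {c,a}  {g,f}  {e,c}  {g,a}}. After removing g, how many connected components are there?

With g gone, the remaining components are: {f}; {a, b, c, d, e}.
That is 2 components.

2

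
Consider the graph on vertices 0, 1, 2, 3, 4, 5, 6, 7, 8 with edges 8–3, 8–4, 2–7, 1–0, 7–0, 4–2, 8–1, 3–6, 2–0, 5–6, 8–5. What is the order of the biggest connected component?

9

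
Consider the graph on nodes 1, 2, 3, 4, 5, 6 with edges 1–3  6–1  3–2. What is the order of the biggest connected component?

4

4 is isolated — a component by itself.
5 is isolated — a component by itself.
Starting from 1 we can reach 1, 2, 3, 6. That is one component of size 4.
The largest has 4 vertices.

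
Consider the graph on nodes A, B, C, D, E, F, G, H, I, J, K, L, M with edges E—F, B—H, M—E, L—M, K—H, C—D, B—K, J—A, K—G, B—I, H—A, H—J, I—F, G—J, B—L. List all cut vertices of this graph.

B

Removing B increases the component count from 2 to 3, so B is a cut vertex.
By contrast removing C leaves 2 components; it is not a cut vertex. No other vertex is a cut vertex either.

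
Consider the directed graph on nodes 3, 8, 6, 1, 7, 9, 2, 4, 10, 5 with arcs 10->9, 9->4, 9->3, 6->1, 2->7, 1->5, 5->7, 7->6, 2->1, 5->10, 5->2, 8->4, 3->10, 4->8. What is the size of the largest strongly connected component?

5

{1, 2, 5, 6, 7} are all mutually reachable — one SCC of size 5.
{3, 9, 10} are all mutually reachable — one SCC of size 3.
{4, 8} are all mutually reachable — one SCC of size 2.
The largest has 5 vertices.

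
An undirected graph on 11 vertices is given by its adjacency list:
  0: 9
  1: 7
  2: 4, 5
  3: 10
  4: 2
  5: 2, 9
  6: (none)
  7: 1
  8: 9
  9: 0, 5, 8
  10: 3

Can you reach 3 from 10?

From 10 we can reach 3, 10, which includes 3.

Yes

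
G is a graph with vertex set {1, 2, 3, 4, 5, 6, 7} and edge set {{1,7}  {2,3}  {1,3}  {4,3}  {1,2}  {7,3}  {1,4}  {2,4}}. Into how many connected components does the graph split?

6 is isolated — a component by itself.
5 is isolated — a component by itself.
Starting from 1 we can reach 1, 2, 3, 4, 7. That is one component of size 5.
Total: 3 components.

3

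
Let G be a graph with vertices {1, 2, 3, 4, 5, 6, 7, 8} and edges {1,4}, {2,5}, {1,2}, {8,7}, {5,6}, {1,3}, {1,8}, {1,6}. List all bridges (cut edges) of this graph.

The edges on the cycle 1-2-5-6-1 are not bridges since each lies on that cycle.
But removing 8-7 disconnects 8 from 7; removing 8-1 disconnects 8 from 1; removing 1-3 disconnects 1 from 3; removing 1-4 disconnects 1 from 4 — these are bridges.

1-3, 1-4, 1-8, 7-8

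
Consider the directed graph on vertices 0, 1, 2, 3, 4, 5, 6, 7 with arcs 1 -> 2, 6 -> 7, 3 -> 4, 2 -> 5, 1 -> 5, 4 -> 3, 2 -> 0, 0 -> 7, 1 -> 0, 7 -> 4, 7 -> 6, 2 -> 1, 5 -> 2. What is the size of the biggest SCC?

3

{1, 2, 5} are all mutually reachable — one SCC of size 3.
{6, 7} are all mutually reachable — one SCC of size 2.
{3, 4} are all mutually reachable — one SCC of size 2.
{0} is an SCC by itself.
The largest has 3 vertices.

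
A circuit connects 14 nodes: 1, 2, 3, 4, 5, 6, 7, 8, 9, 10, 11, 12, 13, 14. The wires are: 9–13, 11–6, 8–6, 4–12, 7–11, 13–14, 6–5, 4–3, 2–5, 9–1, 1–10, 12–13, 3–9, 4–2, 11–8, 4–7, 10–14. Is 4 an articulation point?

Deleting 4 raises the number of components from 1 to 2, so 4 is a cut vertex.

Yes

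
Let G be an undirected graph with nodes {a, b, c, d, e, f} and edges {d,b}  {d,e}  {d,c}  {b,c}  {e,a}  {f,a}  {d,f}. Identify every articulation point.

Removing d increases the component count from 1 to 2, so d is a cut vertex.
By contrast removing f leaves 1 component; it is not a cut vertex. No other vertex is a cut vertex either.

d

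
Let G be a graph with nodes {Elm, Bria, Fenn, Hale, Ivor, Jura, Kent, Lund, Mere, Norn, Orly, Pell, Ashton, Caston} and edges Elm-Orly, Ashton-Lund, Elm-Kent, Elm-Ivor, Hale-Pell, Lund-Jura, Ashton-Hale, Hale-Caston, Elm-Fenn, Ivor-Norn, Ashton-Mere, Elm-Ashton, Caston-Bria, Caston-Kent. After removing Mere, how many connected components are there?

1

With Mere gone, the remaining components are: {Elm, Bria, Fenn, Hale, Ivor, Jura, Kent, Lund, Norn, Orly, Pell, Ashton, Caston}.
That is 1 component.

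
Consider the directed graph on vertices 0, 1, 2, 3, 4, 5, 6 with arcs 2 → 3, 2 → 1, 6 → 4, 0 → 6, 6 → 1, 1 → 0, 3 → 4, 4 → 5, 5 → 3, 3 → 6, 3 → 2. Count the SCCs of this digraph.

1

{0, 1, 2, 3, 4, 5, 6} are all mutually reachable — one SCC of size 7.
That gives 1 strongly connected component.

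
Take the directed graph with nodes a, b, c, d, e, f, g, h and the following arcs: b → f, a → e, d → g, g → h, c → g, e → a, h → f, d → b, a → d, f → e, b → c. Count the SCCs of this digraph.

{a, b, c, d, e, f, g, h} are all mutually reachable — one SCC of size 8.
That gives 1 strongly connected component.

1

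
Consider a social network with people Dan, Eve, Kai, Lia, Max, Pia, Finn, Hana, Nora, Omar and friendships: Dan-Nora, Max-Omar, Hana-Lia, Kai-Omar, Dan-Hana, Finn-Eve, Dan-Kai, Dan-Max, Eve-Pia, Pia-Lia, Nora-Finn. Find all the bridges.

none

The edges on the cycle Dan-Nora-Finn-Eve-Pia-Lia-Hana-Dan are not bridges since each lies on that cycle.
Every edge lies on some cycle, so there are no bridges.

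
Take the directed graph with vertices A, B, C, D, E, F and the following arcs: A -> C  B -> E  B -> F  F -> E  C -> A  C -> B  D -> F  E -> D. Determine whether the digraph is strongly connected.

There is no directed path from E to C, so the graph is not strongly connected.

No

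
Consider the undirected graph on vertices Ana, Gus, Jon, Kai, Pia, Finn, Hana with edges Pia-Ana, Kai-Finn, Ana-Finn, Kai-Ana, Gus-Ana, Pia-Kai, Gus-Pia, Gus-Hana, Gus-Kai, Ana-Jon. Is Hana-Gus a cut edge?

Yes

Removing Hana-Gus leaves no path between Hana and Gus: the component count goes from 1 to 2. So it is a bridge.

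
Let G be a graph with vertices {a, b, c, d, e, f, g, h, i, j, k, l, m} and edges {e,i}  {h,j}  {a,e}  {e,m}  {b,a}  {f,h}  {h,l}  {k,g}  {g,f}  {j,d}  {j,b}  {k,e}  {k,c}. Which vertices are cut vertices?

Removing e increases the component count from 1 to 3, so e is a cut vertex.
Removing h increases the component count from 1 to 2, so h is a cut vertex.
Removing j increases the component count from 1 to 2, so j is a cut vertex.
Likewise k is a cut vertex.
By contrast removing c leaves 1 component; it is not a cut vertex. No other vertex is a cut vertex either.

e, h, j, k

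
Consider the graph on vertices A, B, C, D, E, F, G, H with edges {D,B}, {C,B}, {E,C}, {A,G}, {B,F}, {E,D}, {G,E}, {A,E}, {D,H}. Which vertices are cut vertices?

B, D, E

Removing B increases the component count from 1 to 2, so B is a cut vertex.
Removing D increases the component count from 1 to 2, so D is a cut vertex.
Removing E increases the component count from 1 to 2, so E is a cut vertex.
By contrast removing C leaves 1 component; it is not a cut vertex. No other vertex is a cut vertex either.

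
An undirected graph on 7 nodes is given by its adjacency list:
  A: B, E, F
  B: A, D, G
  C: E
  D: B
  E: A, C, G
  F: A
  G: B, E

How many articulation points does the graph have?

Removing A increases the component count from 1 to 2, so A is a cut vertex.
Removing B increases the component count from 1 to 2, so B is a cut vertex.
Removing E increases the component count from 1 to 2, so E is a cut vertex.
By contrast removing G leaves 1 component; it is not a cut vertex. No other vertex is a cut vertex either.

3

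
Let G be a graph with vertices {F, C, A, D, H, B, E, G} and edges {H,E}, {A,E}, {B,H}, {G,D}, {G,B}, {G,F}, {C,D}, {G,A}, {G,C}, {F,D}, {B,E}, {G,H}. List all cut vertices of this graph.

Removing G increases the component count from 1 to 2, so G is a cut vertex.
By contrast removing B leaves 1 component; it is not a cut vertex. No other vertex is a cut vertex either.

G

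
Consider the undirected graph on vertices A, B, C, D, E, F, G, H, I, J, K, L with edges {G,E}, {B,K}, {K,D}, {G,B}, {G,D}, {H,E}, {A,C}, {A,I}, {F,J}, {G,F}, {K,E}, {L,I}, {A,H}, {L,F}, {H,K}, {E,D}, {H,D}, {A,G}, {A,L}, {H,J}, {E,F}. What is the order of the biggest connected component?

12

Starting from A we can reach A, B, C, D, E, F, G, H, I, J, K, L. That is one component of size 12.
The largest has 12 vertices.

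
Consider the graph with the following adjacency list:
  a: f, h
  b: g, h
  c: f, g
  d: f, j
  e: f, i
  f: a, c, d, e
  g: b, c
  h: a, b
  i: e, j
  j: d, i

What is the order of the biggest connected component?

Starting from a we can reach a, b, c, d, e, f, g, h, i, j. That is one component of size 10.
The largest has 10 vertices.

10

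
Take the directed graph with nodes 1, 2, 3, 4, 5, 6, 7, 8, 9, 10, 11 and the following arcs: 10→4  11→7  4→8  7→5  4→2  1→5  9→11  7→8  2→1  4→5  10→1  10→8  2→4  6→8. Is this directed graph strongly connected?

No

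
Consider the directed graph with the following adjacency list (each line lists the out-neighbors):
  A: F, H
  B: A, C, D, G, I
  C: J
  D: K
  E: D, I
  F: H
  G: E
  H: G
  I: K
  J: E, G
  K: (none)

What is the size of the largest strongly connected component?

{A} is an SCC by itself.
{D} is an SCC by itself.
{J} is an SCC by itself.
{E} is an SCC by itself.
{K} is an SCC by itself.
(and 6 more singleton SCCs)
The largest has 1 vertex.

1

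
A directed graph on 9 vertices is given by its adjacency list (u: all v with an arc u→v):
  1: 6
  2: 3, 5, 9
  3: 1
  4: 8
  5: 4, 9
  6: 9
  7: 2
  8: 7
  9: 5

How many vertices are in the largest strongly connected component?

9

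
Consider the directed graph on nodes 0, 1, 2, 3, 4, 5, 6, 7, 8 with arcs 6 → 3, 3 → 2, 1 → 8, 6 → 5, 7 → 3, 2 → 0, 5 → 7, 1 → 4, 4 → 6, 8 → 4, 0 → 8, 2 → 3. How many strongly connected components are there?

2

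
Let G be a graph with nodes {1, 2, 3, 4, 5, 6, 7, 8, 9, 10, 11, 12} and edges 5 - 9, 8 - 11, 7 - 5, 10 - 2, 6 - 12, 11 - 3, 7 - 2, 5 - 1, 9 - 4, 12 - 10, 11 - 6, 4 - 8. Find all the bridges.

1-5, 11-3

The edges on the cycle 7-5-9-4-8-11-6-12-10-2-7 are not bridges since each lies on that cycle.
But removing 3 - 11 disconnects 3 from 11; removing 5 - 1 disconnects 5 from 1 — these are bridges.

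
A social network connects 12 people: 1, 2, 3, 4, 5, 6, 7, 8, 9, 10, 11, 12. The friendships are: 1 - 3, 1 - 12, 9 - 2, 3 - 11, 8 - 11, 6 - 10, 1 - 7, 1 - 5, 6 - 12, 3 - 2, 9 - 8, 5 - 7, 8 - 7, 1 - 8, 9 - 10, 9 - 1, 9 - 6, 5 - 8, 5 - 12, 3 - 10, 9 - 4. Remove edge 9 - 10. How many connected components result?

1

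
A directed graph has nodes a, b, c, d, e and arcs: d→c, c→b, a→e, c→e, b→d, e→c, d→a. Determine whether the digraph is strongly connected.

Yes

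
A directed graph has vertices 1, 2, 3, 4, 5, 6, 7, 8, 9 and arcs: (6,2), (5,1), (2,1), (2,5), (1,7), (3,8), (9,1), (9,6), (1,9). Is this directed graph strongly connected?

No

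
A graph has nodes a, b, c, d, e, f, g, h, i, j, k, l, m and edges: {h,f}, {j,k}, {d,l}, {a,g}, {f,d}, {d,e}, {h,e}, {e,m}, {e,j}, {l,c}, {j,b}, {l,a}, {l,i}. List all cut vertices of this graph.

a, d, e, j, l

Removing a increases the component count from 1 to 2, so a is a cut vertex.
Removing d increases the component count from 1 to 2, so d is a cut vertex.
Removing e increases the component count from 1 to 3, so e is a cut vertex.
Likewise j, l are cut vertices.
By contrast removing h leaves 1 component; it is not a cut vertex. No other vertex is a cut vertex either.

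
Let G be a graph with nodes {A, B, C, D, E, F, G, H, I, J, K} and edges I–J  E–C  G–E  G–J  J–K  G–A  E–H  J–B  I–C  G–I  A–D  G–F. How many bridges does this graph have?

The edges on the cycle G-I-J-G are not bridges since each lies on that cycle.
But removing G–A disconnects G from A; removing K–J disconnects K from J; removing F–G disconnects F from G; removing D–A disconnects D from A — these are bridges.
In total 6 edges are bridges.

6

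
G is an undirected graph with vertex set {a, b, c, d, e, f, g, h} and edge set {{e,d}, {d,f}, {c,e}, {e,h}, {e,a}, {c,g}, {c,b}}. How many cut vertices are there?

Removing c increases the component count from 1 to 3, so c is a cut vertex.
Removing d increases the component count from 1 to 2, so d is a cut vertex.
Removing e increases the component count from 1 to 4, so e is a cut vertex.
By contrast removing g leaves 1 component; it is not a cut vertex. No other vertex is a cut vertex either.

3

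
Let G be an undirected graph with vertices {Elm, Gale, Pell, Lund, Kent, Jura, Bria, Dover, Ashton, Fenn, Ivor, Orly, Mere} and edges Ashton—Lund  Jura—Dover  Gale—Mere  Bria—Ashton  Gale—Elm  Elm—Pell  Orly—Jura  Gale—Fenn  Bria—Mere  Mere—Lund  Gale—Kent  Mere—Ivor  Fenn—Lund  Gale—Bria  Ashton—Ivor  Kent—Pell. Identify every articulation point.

Gale, Jura

Removing Gale increases the component count from 2 to 3, so Gale is a cut vertex.
Removing Jura increases the component count from 2 to 3, so Jura is a cut vertex.
By contrast removing Dover leaves 2 components; it is not a cut vertex. No other vertex is a cut vertex either.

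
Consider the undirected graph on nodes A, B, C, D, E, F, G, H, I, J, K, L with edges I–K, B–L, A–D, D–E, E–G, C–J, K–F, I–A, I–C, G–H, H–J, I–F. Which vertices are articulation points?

I

Removing I increases the component count from 2 to 3, so I is a cut vertex.
By contrast removing E leaves 2 components; it is not a cut vertex. No other vertex is a cut vertex either.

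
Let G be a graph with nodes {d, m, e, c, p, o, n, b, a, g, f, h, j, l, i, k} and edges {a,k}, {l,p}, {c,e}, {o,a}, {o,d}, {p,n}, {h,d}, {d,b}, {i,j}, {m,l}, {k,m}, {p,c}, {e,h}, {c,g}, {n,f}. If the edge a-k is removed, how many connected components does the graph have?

a and k are still connected via a-o-d-h-e-c-p-l-m-k, so the component count stays at 2.

2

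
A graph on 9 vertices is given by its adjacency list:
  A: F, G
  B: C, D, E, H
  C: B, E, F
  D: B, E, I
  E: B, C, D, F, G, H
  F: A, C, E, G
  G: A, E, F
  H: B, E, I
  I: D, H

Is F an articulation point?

No

Deleting F leaves 1 component (was 1) (its neighbors A, C, E, G remain connected to each other), so F is not a cut vertex.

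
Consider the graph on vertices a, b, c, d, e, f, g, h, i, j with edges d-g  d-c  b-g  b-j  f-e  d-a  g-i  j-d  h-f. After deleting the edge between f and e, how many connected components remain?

3

Before removal there are 2 components.
f-e is a bridge — removing it separates f's side from e's side.
After removal: 3 components.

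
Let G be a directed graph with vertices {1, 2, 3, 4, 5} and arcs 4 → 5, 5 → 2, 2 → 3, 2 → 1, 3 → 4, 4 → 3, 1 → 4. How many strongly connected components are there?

{1, 2, 3, 4, 5} are all mutually reachable — one SCC of size 5.
That gives 1 strongly connected component.

1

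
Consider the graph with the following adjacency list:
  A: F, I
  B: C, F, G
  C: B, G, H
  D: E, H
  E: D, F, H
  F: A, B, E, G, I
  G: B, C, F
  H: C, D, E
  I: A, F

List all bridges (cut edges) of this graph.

The edges on the cycle F-A-I-F are not bridges since each lies on that cycle.
Every edge lies on some cycle, so there are no bridges.

none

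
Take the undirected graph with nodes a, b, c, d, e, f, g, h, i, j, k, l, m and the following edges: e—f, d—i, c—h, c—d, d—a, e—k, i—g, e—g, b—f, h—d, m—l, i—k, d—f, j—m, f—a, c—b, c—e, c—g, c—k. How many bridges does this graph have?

The edges on the cycle c-h-d-c are not bridges since each lies on that cycle.
But removing j—m disconnects j from m; removing m—l disconnects m from l — these are bridges.
That makes 2 bridges.

2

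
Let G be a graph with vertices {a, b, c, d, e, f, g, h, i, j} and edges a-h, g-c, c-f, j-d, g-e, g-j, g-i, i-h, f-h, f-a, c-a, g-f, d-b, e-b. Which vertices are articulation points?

Removing g increases the component count from 1 to 2, so g is a cut vertex.
By contrast removing c leaves 1 component; it is not a cut vertex. No other vertex is a cut vertex either.

g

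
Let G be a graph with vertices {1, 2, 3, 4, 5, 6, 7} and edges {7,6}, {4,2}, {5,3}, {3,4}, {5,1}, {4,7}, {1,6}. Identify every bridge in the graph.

2-4

The edges on the cycle 5-3-4-7-6-1-5 are not bridges since each lies on that cycle.
But removing 4-2 disconnects 4 from 2 — this is a bridge.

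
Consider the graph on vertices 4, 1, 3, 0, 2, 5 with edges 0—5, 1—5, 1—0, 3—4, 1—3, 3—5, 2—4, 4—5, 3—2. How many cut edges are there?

0

The edges on the cycle 3-2-4-3 are not bridges since each lies on that cycle.
Every edge lies on some cycle, so there are no bridges.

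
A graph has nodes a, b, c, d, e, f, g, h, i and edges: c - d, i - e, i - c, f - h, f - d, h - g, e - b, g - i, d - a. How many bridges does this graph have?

The edges on the cycle f-h-g-i-c-d-f are not bridges since each lies on that cycle.
But removing a - d disconnects a from d; removing e - b disconnects e from b; removing i - e disconnects i from e — these are bridges.
That makes 3 bridges.

3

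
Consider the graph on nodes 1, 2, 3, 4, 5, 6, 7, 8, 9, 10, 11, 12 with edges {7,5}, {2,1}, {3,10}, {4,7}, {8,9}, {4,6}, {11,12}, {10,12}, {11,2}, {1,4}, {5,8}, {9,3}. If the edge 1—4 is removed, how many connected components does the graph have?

1

1 and 4 are still connected via 1-2-11-12-10-3-9-8-5-7-4, so the component count stays at 1.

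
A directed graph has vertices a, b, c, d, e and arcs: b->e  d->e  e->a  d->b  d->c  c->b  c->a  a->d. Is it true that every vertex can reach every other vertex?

From b we can reach every vertex (a, b, c, d, e), and every vertex can reach b (a, b, c, d, e). So the whole graph is one strongly connected component.

Yes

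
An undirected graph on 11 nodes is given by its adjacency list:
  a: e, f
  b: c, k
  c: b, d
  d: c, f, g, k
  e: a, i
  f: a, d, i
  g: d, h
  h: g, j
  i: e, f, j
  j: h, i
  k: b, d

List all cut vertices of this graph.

Removing d increases the component count from 1 to 2, so d is a cut vertex.
By contrast removing a leaves 1 component; it is not a cut vertex. No other vertex is a cut vertex either.

d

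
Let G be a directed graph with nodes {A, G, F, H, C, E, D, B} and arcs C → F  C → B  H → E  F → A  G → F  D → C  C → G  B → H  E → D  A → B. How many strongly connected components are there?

1

{A, B, C, D, E, F, G, H} are all mutually reachable — one SCC of size 8.
That gives 1 strongly connected component.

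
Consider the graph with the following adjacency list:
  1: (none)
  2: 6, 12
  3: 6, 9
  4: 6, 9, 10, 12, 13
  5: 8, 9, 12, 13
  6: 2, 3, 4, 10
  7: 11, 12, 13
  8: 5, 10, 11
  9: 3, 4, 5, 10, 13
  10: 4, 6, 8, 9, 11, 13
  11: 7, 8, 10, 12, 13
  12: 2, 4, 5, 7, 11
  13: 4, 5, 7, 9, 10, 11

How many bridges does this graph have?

0

The edges on the cycle 4-9-5-12-4 are not bridges since each lies on that cycle.
Every edge lies on some cycle, so there are no bridges.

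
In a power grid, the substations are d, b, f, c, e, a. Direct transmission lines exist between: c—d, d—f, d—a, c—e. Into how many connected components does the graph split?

b is isolated — a component by itself.
Starting from a we can reach a, c, d, e, f. That is one component of size 5.
Total: 2 components.

2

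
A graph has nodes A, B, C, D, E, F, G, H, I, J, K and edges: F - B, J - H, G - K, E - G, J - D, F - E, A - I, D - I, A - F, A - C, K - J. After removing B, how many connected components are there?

1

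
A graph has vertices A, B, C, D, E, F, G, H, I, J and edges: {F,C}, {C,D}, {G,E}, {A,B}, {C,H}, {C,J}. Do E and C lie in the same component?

No

The component containing E is {E, G}, and C is not in it.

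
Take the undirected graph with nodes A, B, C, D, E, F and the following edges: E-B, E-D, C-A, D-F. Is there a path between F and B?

From F we can reach B, D, E, F, which includes B.

Yes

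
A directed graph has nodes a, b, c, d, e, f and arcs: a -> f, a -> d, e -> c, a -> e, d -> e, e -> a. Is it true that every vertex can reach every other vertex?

There is no directed path from b to a, so the graph is not strongly connected.

No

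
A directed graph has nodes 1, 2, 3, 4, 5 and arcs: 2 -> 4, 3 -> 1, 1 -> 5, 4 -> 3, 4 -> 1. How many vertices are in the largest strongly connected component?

{3} is an SCC by itself.
{1} is an SCC by itself.
{5} is an SCC by itself.
{2} is an SCC by itself.
{4} is an SCC by itself.
The largest has 1 vertex.

1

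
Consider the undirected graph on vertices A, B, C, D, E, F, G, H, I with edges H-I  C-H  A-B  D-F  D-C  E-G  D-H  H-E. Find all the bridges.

The edges on the cycle D-C-H-D are not bridges since each lies on that cycle.
But removing D-F disconnects D from F; removing H-E disconnects H from E; removing B-A disconnects B from A; removing H-I disconnects H from I — these are bridges.
In total 5 edges are bridges.

A-B, D-F, E-G, E-H, H-I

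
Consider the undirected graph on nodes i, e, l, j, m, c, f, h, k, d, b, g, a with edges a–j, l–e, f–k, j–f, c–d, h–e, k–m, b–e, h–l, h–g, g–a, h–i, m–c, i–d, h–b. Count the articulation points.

Removing h increases the component count from 1 to 2, so h is a cut vertex.
By contrast removing f leaves 1 component; it is not a cut vertex. No other vertex is a cut vertex either.

1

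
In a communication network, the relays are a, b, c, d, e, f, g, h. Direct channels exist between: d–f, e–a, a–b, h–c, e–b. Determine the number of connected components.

4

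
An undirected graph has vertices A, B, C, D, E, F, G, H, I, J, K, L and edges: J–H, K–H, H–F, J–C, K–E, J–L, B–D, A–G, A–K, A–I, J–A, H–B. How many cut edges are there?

8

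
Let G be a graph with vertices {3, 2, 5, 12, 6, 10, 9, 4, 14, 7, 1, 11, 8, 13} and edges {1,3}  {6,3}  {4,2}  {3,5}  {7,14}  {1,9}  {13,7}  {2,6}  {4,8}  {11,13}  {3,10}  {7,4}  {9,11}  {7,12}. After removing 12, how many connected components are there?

With 12 gone, the remaining components are: {1, 2, 3, 4, 5, 6, 7, 8, 9, 10, 11, 13, 14}.
That is 1 component.

1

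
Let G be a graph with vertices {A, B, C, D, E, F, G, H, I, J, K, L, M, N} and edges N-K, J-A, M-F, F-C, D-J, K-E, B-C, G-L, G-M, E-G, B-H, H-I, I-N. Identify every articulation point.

Removing G increases the component count from 2 to 3, so G is a cut vertex.
Removing J increases the component count from 2 to 3, so J is a cut vertex.
By contrast removing B leaves 2 components; it is not a cut vertex. No other vertex is a cut vertex either.

G, J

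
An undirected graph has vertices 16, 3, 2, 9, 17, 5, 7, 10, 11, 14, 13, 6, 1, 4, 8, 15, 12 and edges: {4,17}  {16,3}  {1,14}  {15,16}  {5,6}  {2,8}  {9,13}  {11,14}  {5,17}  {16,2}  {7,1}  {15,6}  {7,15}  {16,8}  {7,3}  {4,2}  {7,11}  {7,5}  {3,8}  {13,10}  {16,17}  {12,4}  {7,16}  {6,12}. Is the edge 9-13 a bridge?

Yes

Removing 9-13 leaves no path between 9 and 13: the component count goes from 2 to 3. So it is a bridge.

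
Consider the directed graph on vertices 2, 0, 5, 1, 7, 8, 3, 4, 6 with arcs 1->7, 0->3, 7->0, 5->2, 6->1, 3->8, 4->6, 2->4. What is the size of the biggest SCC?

{1} is an SCC by itself.
{0} is an SCC by itself.
{7} is an SCC by itself.
{5} is an SCC by itself.
{6} is an SCC by itself.
(and 4 more singleton SCCs)
The largest has 1 vertex.

1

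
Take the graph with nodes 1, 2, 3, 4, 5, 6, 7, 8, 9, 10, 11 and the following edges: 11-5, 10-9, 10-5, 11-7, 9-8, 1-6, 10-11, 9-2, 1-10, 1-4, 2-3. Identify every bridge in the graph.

The edges on the cycle 10-11-5-10 are not bridges since each lies on that cycle.
But removing 6-1 disconnects 6 from 1; removing 2-3 disconnects 2 from 3; removing 11-7 disconnects 11 from 7; removing 10-1 disconnects 10 from 1 — these are bridges.
In total 8 edges are bridges.

1-10, 1-4, 1-6, 10-9, 11-7, 2-3, 2-9, 8-9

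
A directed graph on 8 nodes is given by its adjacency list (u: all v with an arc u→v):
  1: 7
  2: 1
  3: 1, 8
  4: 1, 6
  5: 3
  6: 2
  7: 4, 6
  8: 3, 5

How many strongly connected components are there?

{1, 2, 4, 6, 7} are all mutually reachable — one SCC of size 5.
{3, 5, 8} are all mutually reachable — one SCC of size 3.
That gives 2 strongly connected components.

2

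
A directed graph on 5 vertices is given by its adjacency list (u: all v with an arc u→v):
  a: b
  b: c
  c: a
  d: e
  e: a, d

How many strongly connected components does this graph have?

{a, b, c} are all mutually reachable — one SCC of size 3.
{d, e} are all mutually reachable — one SCC of size 2.
That gives 2 strongly connected components.

2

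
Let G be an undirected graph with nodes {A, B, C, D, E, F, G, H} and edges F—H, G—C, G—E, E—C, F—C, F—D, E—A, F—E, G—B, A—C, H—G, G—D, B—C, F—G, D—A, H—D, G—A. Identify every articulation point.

Removing A, for instance, still leaves 1 component. No single vertex removal increases the component count — the graph has no articulation points.

none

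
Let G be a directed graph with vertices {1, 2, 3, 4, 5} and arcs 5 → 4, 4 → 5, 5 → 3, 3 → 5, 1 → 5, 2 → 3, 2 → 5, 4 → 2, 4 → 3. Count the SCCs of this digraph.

2

{2, 3, 4, 5} are all mutually reachable — one SCC of size 4.
{1} is an SCC by itself.
That gives 2 strongly connected components.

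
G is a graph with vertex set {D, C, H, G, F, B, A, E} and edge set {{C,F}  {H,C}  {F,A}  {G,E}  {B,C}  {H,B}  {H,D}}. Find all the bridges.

The edges on the cycle H-B-C-H are not bridges since each lies on that cycle.
But removing G–E disconnects G from E; removing C–F disconnects C from F; removing F–A disconnects F from A; removing H–D disconnects H from D — these are bridges.

A-F, C-F, D-H, E-G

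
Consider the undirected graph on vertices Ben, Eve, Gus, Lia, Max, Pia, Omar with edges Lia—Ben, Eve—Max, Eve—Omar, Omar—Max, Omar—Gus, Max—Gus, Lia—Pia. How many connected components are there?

Starting from Ben we can reach Ben, Lia, Pia. That is one component of size 3.
Starting from Eve we can reach Eve, Gus, Max, Omar. That is one component of size 4.
Total: 2 components.

2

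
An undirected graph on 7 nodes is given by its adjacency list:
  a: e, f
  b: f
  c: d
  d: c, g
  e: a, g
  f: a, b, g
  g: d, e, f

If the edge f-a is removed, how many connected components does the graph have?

1

f and a are still connected via f-g-e-a, so the component count stays at 1.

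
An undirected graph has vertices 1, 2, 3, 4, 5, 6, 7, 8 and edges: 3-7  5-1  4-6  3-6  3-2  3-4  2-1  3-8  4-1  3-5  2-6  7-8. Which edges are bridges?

none

The edges on the cycle 3-7-8-3 are not bridges since each lies on that cycle.
Every edge lies on some cycle, so there are no bridges.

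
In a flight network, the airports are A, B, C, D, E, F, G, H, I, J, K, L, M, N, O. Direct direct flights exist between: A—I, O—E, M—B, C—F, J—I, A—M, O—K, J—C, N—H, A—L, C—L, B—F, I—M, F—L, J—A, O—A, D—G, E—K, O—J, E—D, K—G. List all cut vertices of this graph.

O

Removing O increases the component count from 2 to 3, so O is a cut vertex.
By contrast removing M leaves 2 components; it is not a cut vertex. No other vertex is a cut vertex either.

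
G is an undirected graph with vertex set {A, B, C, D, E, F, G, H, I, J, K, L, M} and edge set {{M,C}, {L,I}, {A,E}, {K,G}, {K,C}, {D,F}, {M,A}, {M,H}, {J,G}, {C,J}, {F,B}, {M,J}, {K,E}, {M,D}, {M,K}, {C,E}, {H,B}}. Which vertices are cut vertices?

Removing M increases the component count from 2 to 3, so M is a cut vertex.
By contrast removing I leaves 2 components; it is not a cut vertex. No other vertex is a cut vertex either.

M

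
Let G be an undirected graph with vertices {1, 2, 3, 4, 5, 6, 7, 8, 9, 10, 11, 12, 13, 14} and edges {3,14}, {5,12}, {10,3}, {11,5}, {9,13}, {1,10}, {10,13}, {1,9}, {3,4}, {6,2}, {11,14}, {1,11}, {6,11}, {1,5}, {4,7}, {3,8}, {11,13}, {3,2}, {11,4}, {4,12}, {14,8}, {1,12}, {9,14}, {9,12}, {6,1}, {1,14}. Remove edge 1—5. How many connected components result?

1

1 and 5 are still connected via 1-11-5, so the component count stays at 1.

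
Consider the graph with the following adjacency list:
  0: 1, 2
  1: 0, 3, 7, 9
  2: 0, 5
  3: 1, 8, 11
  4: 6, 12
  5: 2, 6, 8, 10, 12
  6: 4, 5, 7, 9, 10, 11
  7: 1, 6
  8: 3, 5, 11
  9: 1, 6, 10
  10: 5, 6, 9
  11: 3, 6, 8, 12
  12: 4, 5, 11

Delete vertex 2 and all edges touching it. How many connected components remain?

1

With 2 gone, the remaining components are: {0, 1, 3, 4, 5, 6, 7, 8, 9, 10, 11, 12}.
That is 1 component.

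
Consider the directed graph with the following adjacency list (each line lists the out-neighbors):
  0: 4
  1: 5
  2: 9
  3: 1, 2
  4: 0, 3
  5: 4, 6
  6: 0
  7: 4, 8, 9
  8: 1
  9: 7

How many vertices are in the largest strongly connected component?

{0, 1, 2, 3, 4, 5, 6, 7, 8, 9} are all mutually reachable — one SCC of size 10.
The largest has 10 vertices.

10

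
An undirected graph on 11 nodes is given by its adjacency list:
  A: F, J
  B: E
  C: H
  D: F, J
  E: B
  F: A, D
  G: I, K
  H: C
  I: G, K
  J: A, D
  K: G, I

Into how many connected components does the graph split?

4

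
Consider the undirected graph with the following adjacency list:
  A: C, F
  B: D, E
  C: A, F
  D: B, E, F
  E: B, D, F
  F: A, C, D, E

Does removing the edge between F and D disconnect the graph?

After removing F-D, the path F-E-D still connects them, so the edge is not a bridge.

No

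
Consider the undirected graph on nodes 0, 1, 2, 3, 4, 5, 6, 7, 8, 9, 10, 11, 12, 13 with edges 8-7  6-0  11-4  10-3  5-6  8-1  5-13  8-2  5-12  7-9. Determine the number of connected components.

Starting from 4 we can reach 4, 11. That is one component of size 2.
Starting from 3 we can reach 3, 10. That is one component of size 2.
Starting from 0 we can reach 0, 5, 6, 12, 13. That is one component of size 5.
Starting from 1 we can reach 1, 2, 7, 8, 9. That is one component of size 5.
Total: 4 components.

4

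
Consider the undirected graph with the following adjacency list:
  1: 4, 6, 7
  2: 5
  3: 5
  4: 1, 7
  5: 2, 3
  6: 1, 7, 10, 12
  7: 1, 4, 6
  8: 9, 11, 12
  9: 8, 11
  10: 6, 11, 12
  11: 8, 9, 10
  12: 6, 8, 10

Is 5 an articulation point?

Yes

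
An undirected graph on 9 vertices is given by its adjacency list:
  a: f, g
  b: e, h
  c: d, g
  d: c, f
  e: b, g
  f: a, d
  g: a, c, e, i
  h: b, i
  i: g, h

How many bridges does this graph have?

The edges on the cycle g-e-b-h-i-g are not bridges since each lies on that cycle.
Every edge lies on some cycle, so there are no bridges.

0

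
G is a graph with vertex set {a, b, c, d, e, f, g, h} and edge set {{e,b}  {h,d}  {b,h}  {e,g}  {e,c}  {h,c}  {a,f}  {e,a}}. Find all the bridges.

The edges on the cycle e-b-h-c-e are not bridges since each lies on that cycle.
But removing h–d disconnects h from d; removing e–g disconnects e from g; removing e–a disconnects e from a; removing a–f disconnects a from f — these are bridges.

a-e, a-f, d-h, e-g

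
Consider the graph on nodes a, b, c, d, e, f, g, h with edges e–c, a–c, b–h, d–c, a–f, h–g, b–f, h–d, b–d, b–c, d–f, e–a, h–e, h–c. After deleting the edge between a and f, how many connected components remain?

1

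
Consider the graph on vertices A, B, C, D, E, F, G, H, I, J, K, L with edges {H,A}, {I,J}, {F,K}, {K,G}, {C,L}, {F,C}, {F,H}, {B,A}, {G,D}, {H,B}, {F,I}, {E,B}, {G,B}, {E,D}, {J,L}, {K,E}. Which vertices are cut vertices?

Removing F increases the component count from 1 to 2, so F is a cut vertex.
By contrast removing H leaves 1 component; it is not a cut vertex. No other vertex is a cut vertex either.

F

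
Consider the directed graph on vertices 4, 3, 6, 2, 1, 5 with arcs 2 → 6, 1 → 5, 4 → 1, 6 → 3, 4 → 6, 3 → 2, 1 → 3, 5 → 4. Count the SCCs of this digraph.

{1, 4, 5} are all mutually reachable — one SCC of size 3.
{2, 3, 6} are all mutually reachable — one SCC of size 3.
That gives 2 strongly connected components.

2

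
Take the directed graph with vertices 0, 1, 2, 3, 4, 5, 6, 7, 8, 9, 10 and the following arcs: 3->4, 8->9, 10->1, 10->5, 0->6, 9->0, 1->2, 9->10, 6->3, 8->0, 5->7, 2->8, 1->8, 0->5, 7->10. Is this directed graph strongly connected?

No

There is no directed path from 4 to 1, so the graph is not strongly connected.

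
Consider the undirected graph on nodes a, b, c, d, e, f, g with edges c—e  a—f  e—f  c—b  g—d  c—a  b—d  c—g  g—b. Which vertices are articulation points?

c

Removing c increases the component count from 1 to 2, so c is a cut vertex.
By contrast removing f leaves 1 component; it is not a cut vertex. No other vertex is a cut vertex either.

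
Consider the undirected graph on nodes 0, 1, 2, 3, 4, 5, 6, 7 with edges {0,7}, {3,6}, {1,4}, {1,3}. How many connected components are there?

2 is isolated — a component by itself.
5 is isolated — a component by itself.
Starting from 0 we can reach 0, 7. That is one component of size 2.
Starting from 1 we can reach 1, 3, 4, 6. That is one component of size 4.
Total: 4 components.

4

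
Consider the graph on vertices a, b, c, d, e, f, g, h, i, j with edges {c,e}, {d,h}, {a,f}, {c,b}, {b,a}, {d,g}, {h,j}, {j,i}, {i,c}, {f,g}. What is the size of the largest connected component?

10

Starting from a we can reach a, b, c, d, e, f, g, h, i, j. That is one component of size 10.
The largest has 10 vertices.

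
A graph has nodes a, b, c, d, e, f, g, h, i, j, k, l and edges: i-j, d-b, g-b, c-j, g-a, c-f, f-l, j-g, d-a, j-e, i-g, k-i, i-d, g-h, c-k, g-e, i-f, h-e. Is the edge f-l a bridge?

Yes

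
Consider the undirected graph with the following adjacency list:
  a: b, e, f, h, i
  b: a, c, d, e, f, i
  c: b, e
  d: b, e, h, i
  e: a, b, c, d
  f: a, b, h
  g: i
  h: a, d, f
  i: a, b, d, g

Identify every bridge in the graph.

g-i

The edges on the cycle b-a-i-d-b are not bridges since each lies on that cycle.
But removing g-i disconnects g from i — this is a bridge.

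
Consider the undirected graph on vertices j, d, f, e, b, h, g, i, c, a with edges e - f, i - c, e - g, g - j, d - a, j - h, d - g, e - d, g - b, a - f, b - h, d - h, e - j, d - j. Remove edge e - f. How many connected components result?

2

e and f are still connected via e-d-a-f, so the component count stays at 2.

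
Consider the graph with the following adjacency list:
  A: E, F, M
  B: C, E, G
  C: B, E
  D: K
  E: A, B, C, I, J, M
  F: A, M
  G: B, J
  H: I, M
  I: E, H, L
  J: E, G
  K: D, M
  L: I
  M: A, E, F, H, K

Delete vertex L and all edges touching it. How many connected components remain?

With L gone, the remaining components are: {A, B, C, D, E, F, G, H, I, J, K, M}.
That is 1 component.

1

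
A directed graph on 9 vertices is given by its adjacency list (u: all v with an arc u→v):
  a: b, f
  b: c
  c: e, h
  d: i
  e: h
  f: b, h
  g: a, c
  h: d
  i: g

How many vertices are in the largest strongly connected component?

9

{a, b, c, d, e, f, g, h, i} are all mutually reachable — one SCC of size 9.
The largest has 9 vertices.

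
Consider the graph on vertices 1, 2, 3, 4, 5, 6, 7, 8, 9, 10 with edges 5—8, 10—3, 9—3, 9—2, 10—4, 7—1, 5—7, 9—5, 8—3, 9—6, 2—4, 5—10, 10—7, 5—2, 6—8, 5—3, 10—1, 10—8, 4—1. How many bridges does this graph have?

The edges on the cycle 9-5-10-7-1-4-2-9 are not bridges since each lies on that cycle.
Every edge lies on some cycle, so there are no bridges.

0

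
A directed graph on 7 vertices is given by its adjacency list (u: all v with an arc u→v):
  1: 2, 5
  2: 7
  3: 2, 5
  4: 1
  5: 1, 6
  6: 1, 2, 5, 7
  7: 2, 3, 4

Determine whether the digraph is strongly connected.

Yes

From 4 we can reach every vertex (1, 2, 3, 4, 5, 6, 7), and every vertex can reach 4 (1, 2, 3, 4, 5, 6, 7). So the whole graph is one strongly connected component.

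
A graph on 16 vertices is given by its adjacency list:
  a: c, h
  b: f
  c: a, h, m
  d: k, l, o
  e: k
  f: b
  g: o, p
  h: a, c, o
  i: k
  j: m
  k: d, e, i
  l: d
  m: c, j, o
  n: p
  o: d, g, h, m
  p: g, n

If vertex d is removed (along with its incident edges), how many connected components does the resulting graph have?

With d gone, the remaining components are: {l}; {b, f}; {e, i, k}; {a, c, g, h, j, m, n, o, p}.
That is 4 components.

4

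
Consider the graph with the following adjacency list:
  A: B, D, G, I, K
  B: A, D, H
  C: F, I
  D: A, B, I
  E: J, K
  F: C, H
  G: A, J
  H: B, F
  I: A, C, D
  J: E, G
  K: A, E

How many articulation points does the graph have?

1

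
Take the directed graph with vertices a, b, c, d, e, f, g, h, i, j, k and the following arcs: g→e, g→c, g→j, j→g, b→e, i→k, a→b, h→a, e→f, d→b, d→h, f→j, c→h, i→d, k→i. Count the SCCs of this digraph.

{a, b, c, e, f, g, h, j} are all mutually reachable — one SCC of size 8.
{i, k} are all mutually reachable — one SCC of size 2.
{d} is an SCC by itself.
That gives 3 strongly connected components.

3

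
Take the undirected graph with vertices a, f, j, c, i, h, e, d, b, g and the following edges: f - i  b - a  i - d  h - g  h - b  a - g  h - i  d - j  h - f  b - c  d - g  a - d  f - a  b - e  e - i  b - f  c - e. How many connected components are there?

1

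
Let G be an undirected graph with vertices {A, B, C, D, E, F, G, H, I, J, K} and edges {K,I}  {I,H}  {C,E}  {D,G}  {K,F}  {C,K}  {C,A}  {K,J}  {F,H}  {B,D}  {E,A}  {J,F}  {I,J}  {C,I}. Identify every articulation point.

Removing C increases the component count from 2 to 3, so C is a cut vertex.
Removing D increases the component count from 2 to 3, so D is a cut vertex.
By contrast removing F leaves 2 components; it is not a cut vertex. No other vertex is a cut vertex either.

C, D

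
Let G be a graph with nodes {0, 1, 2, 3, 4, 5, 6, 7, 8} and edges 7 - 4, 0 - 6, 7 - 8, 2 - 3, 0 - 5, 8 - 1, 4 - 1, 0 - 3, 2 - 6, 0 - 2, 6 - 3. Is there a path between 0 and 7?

The component containing 0 is {0, 2, 3, 5, 6}, and 7 is not in it.

No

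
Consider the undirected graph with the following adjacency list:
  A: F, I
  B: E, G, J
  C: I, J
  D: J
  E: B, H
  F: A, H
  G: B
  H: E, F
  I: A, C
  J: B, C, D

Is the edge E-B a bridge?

No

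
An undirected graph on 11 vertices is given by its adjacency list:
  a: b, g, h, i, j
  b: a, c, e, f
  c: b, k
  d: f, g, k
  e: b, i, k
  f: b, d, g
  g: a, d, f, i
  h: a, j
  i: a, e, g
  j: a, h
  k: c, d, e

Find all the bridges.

none

The edges on the cycle a-j-h-a are not bridges since each lies on that cycle.
Every edge lies on some cycle, so there are no bridges.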